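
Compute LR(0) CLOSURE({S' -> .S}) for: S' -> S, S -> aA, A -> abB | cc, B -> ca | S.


Start: S' -> .S
For each item with dot before a nonterminal B, add B -> .γ for every B-production
Closure: [S' -> .S, S -> .aA]


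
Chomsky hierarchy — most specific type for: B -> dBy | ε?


Single nonterminal LHS, but d^n y^n is not regular
Classification: Type 2 (Context-Free)


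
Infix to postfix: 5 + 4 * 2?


* has higher precedence, evaluate 4*2 first
Postfix: 5 4 2 * +


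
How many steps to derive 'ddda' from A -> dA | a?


Derivation: A => dA => ddA => dddA => ddda
Steps: 4


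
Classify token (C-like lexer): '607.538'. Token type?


Pattern: digits with a decimal point
Type: FLOAT_LITERAL


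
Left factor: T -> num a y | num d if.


Common prefix: 'num'
Factored: T -> num T', T' -> a y | d if


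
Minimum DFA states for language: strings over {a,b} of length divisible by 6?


Track length mod 6: states 0..5, accept at 0
Minimal DFA: 6 states


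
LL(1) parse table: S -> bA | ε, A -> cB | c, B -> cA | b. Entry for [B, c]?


For [B, c]: 'c' ∈ FIRST(cA)
Entry: B -> cA


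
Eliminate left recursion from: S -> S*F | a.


Left-recursive alternatives: S*F; non-recursive: a
Introduce S': S -> aS', S' -> *FS' | ε


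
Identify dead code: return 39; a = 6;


statement follows a return and is unreachable
Dead: 'a = 6'


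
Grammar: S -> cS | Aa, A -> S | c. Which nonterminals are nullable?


A nonterminal is nullable iff some alternative derives ε (directly, or every symbol in it is nullable)
Nullable: {}


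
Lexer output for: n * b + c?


Scan left to right, longest-match per lexeme
Tokens: ID(n), OP(*), ID(b), OP(+), ID(c)


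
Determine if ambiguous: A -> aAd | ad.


balanced a^n…d^n: each string has a unique parse
Unambiguous


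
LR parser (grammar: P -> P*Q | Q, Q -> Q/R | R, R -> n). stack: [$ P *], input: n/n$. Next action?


no handle ('P*' is not any RHS); shift 'n'
Action: shift


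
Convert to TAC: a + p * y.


Break into single-operator statements:
t1 = p * y
t2 = a + t1


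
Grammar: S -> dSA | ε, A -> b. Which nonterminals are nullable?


A nonterminal is nullable iff some alternative derives ε (directly, or every symbol in it is nullable)
Nullable: {S}


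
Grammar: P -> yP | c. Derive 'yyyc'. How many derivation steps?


Derivation: P => yP => yyP => yyyP => yyyc
Steps: 4


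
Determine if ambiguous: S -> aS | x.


right-linear, alternatives start with distinct terminals 'a' vs 'x': unique leftmost derivation
Unambiguous


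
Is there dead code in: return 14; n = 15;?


statement follows a return and is unreachable
Dead: 'n = 15'


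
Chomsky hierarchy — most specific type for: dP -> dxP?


LHS has context (more than one symbol) and |LHS| ≤ |RHS|
Classification: Type 1 (Context-Sensitive)


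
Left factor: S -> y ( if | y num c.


Common prefix: 'y'
Factored: S -> y S', S' -> ( if | num c


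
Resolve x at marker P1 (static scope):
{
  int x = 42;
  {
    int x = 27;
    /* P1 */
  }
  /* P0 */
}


x declared in the same block as P1
x = 27


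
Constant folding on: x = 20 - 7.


20 - 7 = 13 at compile time
Optimized: x = 13


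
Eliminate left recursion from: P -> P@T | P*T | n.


Left-recursive alternatives: P@T, P*T; non-recursive: n
Introduce P': P -> nP', P' -> @TP' | *TP' | ε


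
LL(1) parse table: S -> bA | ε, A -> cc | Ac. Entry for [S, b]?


For [S, b]: 'b' ∈ FIRST(bA)
Entry: S -> bA


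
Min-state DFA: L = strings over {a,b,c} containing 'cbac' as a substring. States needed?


KMP-style automaton: 4 progress states + 1 absorbing accept = 5
Minimal DFA: 5 states


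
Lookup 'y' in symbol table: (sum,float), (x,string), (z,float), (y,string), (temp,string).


Lookup 'y' → type string


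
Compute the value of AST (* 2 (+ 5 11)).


Evaluate inner: (+ 5 11) = 16
Evaluate root: (* 2 16) = 32
Result: 32


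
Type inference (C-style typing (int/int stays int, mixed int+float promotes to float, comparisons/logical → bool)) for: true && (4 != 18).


Operand types: bool && bool
Rule: logical operators take bool operands and yield bool
Result type: bool


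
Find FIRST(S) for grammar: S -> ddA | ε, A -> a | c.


Per alternative of S: FIRST(ddA) = {d}; FIRST(ε) = {ε}
FIRST(S) = {d, ε}


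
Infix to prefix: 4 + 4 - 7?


left-to-right (same/higher precedence on left): tree is (- (+ 4 4) 7)
Prefix: - + 4 4 7


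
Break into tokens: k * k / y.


Scan left to right, longest-match per lexeme
Tokens: ID(k), OP(*), ID(k), OP(/), ID(y)


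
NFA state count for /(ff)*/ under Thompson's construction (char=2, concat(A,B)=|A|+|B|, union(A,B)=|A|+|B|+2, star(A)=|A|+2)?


Syntax tree has 2 char leaf(s), 0 union(s), 1 star(s)
chars contribute 2×2 = 4; each union adds +2; each star adds +2
Total: 4 + 0 + 2 = 6 states


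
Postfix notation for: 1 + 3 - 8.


Left to right (same or higher precedence on left)
Postfix: 1 3 + 8 -


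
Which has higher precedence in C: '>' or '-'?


'-' is additive (level 9); '>' is relational (level 7)
Higher level binds tighter
'-' has higher precedence than '>'


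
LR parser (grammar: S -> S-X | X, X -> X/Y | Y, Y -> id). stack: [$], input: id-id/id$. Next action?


no handle on stack; shift 'id'
Action: shift


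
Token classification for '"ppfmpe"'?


Pattern: double-quoted sequence
Type: STRING_LITERAL


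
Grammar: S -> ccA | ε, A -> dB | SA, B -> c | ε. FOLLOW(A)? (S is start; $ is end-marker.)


$ ∈ FOLLOW(S). For each A -> αBβ: add FIRST(β)\{ε} to FOLLOW(B); if β nullable, add FOLLOW(A).
FOLLOW(A) = {$, c, d}


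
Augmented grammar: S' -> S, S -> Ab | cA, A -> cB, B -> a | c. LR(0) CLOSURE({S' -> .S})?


Start: S' -> .S
For each item with dot before a nonterminal B, add B -> .γ for every B-production
Closure: [S' -> .S, S -> .Ab, S -> .cA, A -> .cB]


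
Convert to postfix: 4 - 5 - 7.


Left to right (same or higher precedence on left)
Postfix: 4 5 - 7 -


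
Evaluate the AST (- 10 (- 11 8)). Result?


Evaluate inner: (- 11 8) = 3
Evaluate root: (- 10 3) = 7
Result: 7


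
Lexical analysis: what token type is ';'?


Pattern: delimiter/punctuation
Type: PUNCTUATION


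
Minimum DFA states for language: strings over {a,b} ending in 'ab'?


Track the longest suffix of input matching a prefix of 'ab': 3 classes (prefixes of length 0..2)
Minimal DFA: 3 states


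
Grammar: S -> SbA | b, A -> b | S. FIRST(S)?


Per alternative of S: FIRST(SbA) = {b}; FIRST(b) = {b}
FIRST(S) = {b}


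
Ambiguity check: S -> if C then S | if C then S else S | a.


dangling else: 'if C then if C then a else a' parses two ways
Ambiguous


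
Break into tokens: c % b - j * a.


Scan left to right, longest-match per lexeme
Tokens: ID(c), OP(%), ID(b), OP(-), ID(j), OP(*), ID(a)


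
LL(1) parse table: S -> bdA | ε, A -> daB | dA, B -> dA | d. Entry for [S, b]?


For [S, b]: 'b' ∈ FIRST(bdA)
Entry: S -> bdA


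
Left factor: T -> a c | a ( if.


Common prefix: 'a'
Factored: T -> a T', T' -> c | ( if


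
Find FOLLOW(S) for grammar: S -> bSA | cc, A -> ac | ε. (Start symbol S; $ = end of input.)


$ ∈ FOLLOW(S). For each A -> αBβ: add FIRST(β)\{ε} to FOLLOW(B); if β nullable, add FOLLOW(A).
FOLLOW(S) = {$, a}


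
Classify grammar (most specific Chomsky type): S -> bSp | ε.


Single nonterminal LHS, but b^n p^n is not regular
Classification: Type 2 (Context-Free)


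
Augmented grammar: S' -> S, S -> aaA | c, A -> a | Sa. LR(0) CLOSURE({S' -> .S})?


Start: S' -> .S
For each item with dot before a nonterminal B, add B -> .γ for every B-production
Closure: [S' -> .S, S -> .aaA, S -> .c]


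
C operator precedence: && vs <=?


'<=' is relational (level 7); '&&' is logical AND (level 2)
Higher level binds tighter
'<=' has higher precedence than '&&'


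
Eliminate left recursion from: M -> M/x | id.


Left-recursive alternatives: M/x; non-recursive: id
Introduce M': M -> idM', M' -> /xM' | ε


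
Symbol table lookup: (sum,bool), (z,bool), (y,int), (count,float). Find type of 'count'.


Lookup 'count' → type float


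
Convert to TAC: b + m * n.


Break into single-operator statements:
t1 = m * n
t2 = b + t1


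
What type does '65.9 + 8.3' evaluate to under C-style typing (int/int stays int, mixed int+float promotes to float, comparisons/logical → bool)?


Operand types: float + float
Rule: mixed int/float promotes to float; int/int stays int
Result type: float


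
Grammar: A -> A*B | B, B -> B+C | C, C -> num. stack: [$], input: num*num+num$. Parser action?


no handle on stack; shift 'num'
Action: shift


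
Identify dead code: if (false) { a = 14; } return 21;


condition is constant false, so the whole block is unreachable
Dead: 'if (false) { a = 14; }'


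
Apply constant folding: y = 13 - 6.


13 - 6 = 7 at compile time
Optimized: y = 7


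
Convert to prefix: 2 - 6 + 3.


left-to-right (same/higher precedence on left): tree is (+ (- 2 6) 3)
Prefix: + - 2 6 3


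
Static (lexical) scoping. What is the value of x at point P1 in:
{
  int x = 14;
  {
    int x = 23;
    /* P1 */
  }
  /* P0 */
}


x declared in the same block as P1
x = 23


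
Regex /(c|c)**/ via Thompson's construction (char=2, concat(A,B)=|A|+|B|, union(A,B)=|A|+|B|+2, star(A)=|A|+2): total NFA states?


Syntax tree has 2 char leaf(s), 1 union(s), 2 star(s)
chars contribute 2×2 = 4; each union adds +2; each star adds +2
Total: 4 + 2 + 4 = 10 states


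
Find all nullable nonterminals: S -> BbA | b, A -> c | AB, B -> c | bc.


A nonterminal is nullable iff some alternative derives ε (directly, or every symbol in it is nullable)
Nullable: {}


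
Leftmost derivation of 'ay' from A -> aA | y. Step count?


Derivation: A => aA => ay
Steps: 2


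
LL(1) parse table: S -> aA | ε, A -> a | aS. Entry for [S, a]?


For [S, a]: 'a' ∈ FIRST(aA)
Entry: S -> aA


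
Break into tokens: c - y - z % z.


Scan left to right, longest-match per lexeme
Tokens: ID(c), OP(-), ID(y), OP(-), ID(z), OP(%), ID(z)


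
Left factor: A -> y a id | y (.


Common prefix: 'y'
Factored: A -> y A', A' -> a id | (


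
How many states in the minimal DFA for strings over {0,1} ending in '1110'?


Track the longest suffix of input matching a prefix of '1110': 5 classes (prefixes of length 0..4)
Minimal DFA: 5 states


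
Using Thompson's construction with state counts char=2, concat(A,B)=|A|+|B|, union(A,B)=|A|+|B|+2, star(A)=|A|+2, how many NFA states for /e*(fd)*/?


Syntax tree has 3 char leaf(s), 0 union(s), 2 star(s)
chars contribute 3×2 = 6; each union adds +2; each star adds +2
Total: 6 + 0 + 4 = 10 states


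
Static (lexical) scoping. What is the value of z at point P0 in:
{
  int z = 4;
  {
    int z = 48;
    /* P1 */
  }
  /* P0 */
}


z declared in the same block as P0
z = 4


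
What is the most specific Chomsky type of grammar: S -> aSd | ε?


Single nonterminal LHS, but a^n d^n is not regular
Classification: Type 2 (Context-Free)


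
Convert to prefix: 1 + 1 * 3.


'*' binds tighter: tree is (+ 1 (* 1 3))
Prefix: + 1 * 1 3


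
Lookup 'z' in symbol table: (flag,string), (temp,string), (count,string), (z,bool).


Lookup 'z' → type bool


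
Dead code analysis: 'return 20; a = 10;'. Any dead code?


statement follows a return and is unreachable
Dead: 'a = 10'


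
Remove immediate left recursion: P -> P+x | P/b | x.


Left-recursive alternatives: P+x, P/b; non-recursive: x
Introduce P': P -> xP', P' -> +xP' | /bP' | ε


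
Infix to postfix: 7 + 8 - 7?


Left to right (same or higher precedence on left)
Postfix: 7 8 + 7 -


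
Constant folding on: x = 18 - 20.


18 - 20 = -2 at compile time
Optimized: x = -2


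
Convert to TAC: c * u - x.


Break into single-operator statements:
t1 = c * u
t2 = t1 - x


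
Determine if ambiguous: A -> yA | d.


right-linear, alternatives start with distinct terminals 'y' vs 'd': unique leftmost derivation
Unambiguous


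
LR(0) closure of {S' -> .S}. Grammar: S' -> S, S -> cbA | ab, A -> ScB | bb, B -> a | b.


Start: S' -> .S
For each item with dot before a nonterminal B, add B -> .γ for every B-production
Closure: [S' -> .S, S -> .cbA, S -> .ab]


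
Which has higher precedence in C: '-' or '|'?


'-' is additive (level 9); '|' is bitwise OR (level 3)
Higher level binds tighter
'-' has higher precedence than '|'


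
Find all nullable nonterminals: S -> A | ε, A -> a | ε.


A nonterminal is nullable iff some alternative derives ε (directly, or every symbol in it is nullable)
Nullable: {A, S}


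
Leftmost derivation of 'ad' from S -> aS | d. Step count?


Derivation: S => aS => ad
Steps: 2


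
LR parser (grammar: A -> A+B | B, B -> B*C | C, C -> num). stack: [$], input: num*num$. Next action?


no handle on stack; shift 'num'
Action: shift


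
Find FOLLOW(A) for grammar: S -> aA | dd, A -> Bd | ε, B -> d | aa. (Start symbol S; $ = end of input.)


$ ∈ FOLLOW(S). For each A -> αBβ: add FIRST(β)\{ε} to FOLLOW(B); if β nullable, add FOLLOW(A).
FOLLOW(A) = {$}


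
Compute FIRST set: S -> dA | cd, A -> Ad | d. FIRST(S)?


Per alternative of S: FIRST(dA) = {d}; FIRST(cd) = {c}
FIRST(S) = {c, d}


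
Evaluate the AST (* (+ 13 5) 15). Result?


Evaluate inner: (+ 13 5) = 18
Evaluate root: (* 18 15) = 270
Result: 270


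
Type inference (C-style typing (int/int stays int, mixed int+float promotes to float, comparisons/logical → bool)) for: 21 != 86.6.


Operand types: int != float
Rule: comparison yields bool
Result type: bool


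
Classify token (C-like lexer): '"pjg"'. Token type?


Pattern: double-quoted sequence
Type: STRING_LITERAL


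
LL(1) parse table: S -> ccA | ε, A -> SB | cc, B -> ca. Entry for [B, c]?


For [B, c]: 'c' ∈ FIRST(ca)
Entry: B -> ca


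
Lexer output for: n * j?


Scan left to right, longest-match per lexeme
Tokens: ID(n), OP(*), ID(j)


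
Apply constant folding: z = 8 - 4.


8 - 4 = 4 at compile time
Optimized: z = 4


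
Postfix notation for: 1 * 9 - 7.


Left to right (same or higher precedence on left)
Postfix: 1 9 * 7 -


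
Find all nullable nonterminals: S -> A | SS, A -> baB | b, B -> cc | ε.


A nonterminal is nullable iff some alternative derives ε (directly, or every symbol in it is nullable)
Nullable: {B}


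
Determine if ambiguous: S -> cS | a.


right-linear, alternatives start with distinct terminals 'c' vs 'a': unique leftmost derivation
Unambiguous


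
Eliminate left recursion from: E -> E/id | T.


Left-recursive alternatives: E/id; non-recursive: T
Introduce E': E -> TE', E' -> /idE' | ε


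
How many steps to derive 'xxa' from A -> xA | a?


Derivation: A => xA => xxA => xxa
Steps: 3


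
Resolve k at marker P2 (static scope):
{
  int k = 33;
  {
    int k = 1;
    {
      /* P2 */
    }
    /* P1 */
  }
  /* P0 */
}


P2's block does not declare k; resolves to the enclosing declaration at depth 1
k = 1


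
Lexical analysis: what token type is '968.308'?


Pattern: digits with a decimal point
Type: FLOAT_LITERAL


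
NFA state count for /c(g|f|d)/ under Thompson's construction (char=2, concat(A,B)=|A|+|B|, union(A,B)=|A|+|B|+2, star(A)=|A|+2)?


Syntax tree has 4 char leaf(s), 2 union(s), 0 star(s)
chars contribute 4×2 = 8; each union adds +2; each star adds +2
Total: 8 + 4 + 0 = 12 states


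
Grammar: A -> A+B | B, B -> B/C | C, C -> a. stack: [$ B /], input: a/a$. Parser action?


no handle; shift 'a'
Action: shift


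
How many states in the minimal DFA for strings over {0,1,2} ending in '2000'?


Track the longest suffix of input matching a prefix of '2000': 5 classes (prefixes of length 0..4)
Minimal DFA: 5 states


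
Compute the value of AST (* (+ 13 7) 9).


Evaluate inner: (+ 13 7) = 20
Evaluate root: (* 20 9) = 180
Result: 180


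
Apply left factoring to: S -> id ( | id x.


Common prefix: 'id'
Factored: S -> id S', S' -> ( | x


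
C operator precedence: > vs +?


'+' is additive (level 9); '>' is relational (level 7)
Higher level binds tighter
'+' has higher precedence than '>'


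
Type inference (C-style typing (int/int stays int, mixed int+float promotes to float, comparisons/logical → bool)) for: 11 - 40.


Operand types: int - int
Rule: mixed int/float promotes to float; int/int stays int
Result type: int


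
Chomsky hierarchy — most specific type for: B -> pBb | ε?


Single nonterminal LHS, but p^n b^n is not regular
Classification: Type 2 (Context-Free)


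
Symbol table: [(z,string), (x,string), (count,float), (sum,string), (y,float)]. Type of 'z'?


Lookup 'z' → type string


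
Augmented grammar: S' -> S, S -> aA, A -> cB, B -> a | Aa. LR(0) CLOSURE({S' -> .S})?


Start: S' -> .S
For each item with dot before a nonterminal B, add B -> .γ for every B-production
Closure: [S' -> .S, S -> .aA]


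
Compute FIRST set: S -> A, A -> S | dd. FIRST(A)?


Per alternative of A: FIRST(S) = {d}; FIRST(dd) = {d}
FIRST(A) = {d}


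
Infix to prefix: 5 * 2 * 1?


left-to-right (same/higher precedence on left): tree is (* (* 5 2) 1)
Prefix: * * 5 2 1


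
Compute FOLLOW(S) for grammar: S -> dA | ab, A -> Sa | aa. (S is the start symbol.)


$ ∈ FOLLOW(S). For each A -> αBβ: add FIRST(β)\{ε} to FOLLOW(B); if β nullable, add FOLLOW(A).
FOLLOW(S) = {$, a}


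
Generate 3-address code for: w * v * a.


Break into single-operator statements:
t1 = w * v
t2 = t1 * a


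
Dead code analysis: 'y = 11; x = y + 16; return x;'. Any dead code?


y is read by x's definition; x is returned
No dead code


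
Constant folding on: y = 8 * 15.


8 * 15 = 120 at compile time
Optimized: y = 120


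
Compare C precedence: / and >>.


'/' is multiplicative (level 10); '>>' is shift (level 8)
Higher level binds tighter
'/' has higher precedence than '>>'


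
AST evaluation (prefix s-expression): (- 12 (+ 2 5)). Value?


Evaluate inner: (+ 2 5) = 7
Evaluate root: (- 12 7) = 5
Result: 5


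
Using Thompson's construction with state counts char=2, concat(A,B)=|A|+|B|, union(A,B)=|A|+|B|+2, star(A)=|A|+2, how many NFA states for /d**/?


Syntax tree has 1 char leaf(s), 0 union(s), 2 star(s)
chars contribute 1×2 = 2; each union adds +2; each star adds +2
Total: 2 + 0 + 4 = 6 states


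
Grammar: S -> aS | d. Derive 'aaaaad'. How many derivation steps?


Derivation: S => aS => aaS => aaaS => aaaaS => aaaaaS => aaaaad
Steps: 6


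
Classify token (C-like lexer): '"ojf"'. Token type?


Pattern: double-quoted sequence
Type: STRING_LITERAL


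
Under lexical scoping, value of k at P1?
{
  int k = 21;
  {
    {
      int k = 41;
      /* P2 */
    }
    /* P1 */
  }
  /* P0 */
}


P1's block does not declare k; resolves to the enclosing declaration at depth 0
k = 21


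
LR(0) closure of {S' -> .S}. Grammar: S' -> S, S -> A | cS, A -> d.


Start: S' -> .S
For each item with dot before a nonterminal B, add B -> .γ for every B-production
Closure: [S' -> .S, S -> .A, S -> .cS, A -> .d]


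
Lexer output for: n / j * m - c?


Scan left to right, longest-match per lexeme
Tokens: ID(n), OP(/), ID(j), OP(*), ID(m), OP(-), ID(c)


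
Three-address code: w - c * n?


Break into single-operator statements:
t1 = c * n
t2 = w - t1


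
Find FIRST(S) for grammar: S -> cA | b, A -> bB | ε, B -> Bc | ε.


Per alternative of S: FIRST(cA) = {c}; FIRST(b) = {b}
FIRST(S) = {b, c}


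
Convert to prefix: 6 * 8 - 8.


left-to-right (same/higher precedence on left): tree is (- (* 6 8) 8)
Prefix: - * 6 8 8


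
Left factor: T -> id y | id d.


Common prefix: 'id'
Factored: T -> id T', T' -> y | d


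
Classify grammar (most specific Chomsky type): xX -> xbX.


LHS has context (more than one symbol) and |LHS| ≤ |RHS|
Classification: Type 1 (Context-Sensitive)


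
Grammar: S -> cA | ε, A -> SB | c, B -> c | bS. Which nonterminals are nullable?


A nonterminal is nullable iff some alternative derives ε (directly, or every symbol in it is nullable)
Nullable: {S}


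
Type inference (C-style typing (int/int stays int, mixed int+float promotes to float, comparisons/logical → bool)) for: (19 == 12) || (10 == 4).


Operand types: bool || bool
Rule: logical operators take bool operands and yield bool
Result type: bool


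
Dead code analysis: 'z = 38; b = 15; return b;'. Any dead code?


z is assigned but never read
Dead: 'z = 38'


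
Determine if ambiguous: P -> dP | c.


right-linear, alternatives start with distinct terminals 'd' vs 'c': unique leftmost derivation
Unambiguous


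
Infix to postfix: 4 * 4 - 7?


Left to right (same or higher precedence on left)
Postfix: 4 4 * 7 -


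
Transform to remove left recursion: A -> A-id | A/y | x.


Left-recursive alternatives: A-id, A/y; non-recursive: x
Introduce A': A -> xA', A' -> -idA' | /yA' | ε


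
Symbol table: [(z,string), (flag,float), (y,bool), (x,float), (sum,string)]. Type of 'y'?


Lookup 'y' → type bool


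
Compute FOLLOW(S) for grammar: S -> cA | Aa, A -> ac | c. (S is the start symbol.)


$ ∈ FOLLOW(S). For each A -> αBβ: add FIRST(β)\{ε} to FOLLOW(B); if β nullable, add FOLLOW(A).
FOLLOW(S) = {$}


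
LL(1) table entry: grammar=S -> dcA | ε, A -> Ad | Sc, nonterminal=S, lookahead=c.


For [S, c]: ε is nullable and 'c' ∈ FOLLOW(S)
Entry: S -> ε


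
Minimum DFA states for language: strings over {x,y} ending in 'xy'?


Track the longest suffix of input matching a prefix of 'xy': 3 classes (prefixes of length 0..2)
Minimal DFA: 3 states


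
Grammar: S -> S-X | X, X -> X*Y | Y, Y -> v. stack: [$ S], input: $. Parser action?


start symbol S on stack, input exhausted
Action: accept


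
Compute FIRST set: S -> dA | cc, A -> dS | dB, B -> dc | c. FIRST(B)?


Per alternative of B: FIRST(dc) = {d}; FIRST(c) = {c}
FIRST(B) = {c, d}


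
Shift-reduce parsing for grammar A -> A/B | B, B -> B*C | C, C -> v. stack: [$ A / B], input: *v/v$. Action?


'*' can extend B; shift to build B -> B*C
Action: shift


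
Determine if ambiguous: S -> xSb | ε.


balanced x^n…b^n: each string has a unique parse
Unambiguous


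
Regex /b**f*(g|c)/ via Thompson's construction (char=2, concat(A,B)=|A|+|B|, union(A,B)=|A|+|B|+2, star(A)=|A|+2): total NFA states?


Syntax tree has 4 char leaf(s), 1 union(s), 3 star(s)
chars contribute 4×2 = 8; each union adds +2; each star adds +2
Total: 8 + 2 + 6 = 16 states


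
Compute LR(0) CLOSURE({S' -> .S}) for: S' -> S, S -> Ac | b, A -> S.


Start: S' -> .S
For each item with dot before a nonterminal B, add B -> .γ for every B-production
Closure: [S' -> .S, S -> .Ac, S -> .b, A -> .S]


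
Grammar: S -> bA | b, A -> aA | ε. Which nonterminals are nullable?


A nonterminal is nullable iff some alternative derives ε (directly, or every symbol in it is nullable)
Nullable: {A}


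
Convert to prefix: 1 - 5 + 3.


left-to-right (same/higher precedence on left): tree is (+ (- 1 5) 3)
Prefix: + - 1 5 3


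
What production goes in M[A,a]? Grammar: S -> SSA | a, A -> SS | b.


For [A, a]: 'a' ∈ FIRST(SS)
Entry: A -> SS


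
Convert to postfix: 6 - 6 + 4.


Left to right (same or higher precedence on left)
Postfix: 6 6 - 4 +


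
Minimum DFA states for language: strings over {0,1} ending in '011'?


Track the longest suffix of input matching a prefix of '011': 4 classes (prefixes of length 0..3)
Minimal DFA: 4 states


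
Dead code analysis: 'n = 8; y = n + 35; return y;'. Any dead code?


n is read by y's definition; y is returned
No dead code


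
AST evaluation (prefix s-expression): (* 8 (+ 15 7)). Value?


Evaluate inner: (+ 15 7) = 22
Evaluate root: (* 8 22) = 176
Result: 176


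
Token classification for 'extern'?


Pattern: reserved word
Type: KEYWORD


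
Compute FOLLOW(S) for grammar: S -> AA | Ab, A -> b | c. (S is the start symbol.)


$ ∈ FOLLOW(S). For each A -> αBβ: add FIRST(β)\{ε} to FOLLOW(B); if β nullable, add FOLLOW(A).
FOLLOW(S) = {$}


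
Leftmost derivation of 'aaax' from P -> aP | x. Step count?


Derivation: P => aP => aaP => aaaP => aaax
Steps: 4


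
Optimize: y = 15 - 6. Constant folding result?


15 - 6 = 9 at compile time
Optimized: y = 9


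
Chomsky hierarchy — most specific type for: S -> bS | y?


Right-linear: every RHS is a terminal or a terminal followed by one nonterminal
Classification: Type 3 (Regular)


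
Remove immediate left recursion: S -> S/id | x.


Left-recursive alternatives: S/id; non-recursive: x
Introduce S': S -> xS', S' -> /idS' | ε


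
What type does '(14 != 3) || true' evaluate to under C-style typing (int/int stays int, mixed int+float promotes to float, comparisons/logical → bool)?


Operand types: bool || bool
Rule: logical operators take bool operands and yield bool
Result type: bool


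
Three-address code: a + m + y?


Break into single-operator statements:
t1 = a + m
t2 = t1 + y


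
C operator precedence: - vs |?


'-' is additive (level 9); '|' is bitwise OR (level 3)
Higher level binds tighter
'-' has higher precedence than '|'


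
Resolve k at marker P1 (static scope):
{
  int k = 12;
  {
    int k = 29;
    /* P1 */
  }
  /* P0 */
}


k declared in the same block as P1
k = 29


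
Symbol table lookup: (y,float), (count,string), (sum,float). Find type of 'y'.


Lookup 'y' → type float


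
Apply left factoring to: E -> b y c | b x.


Common prefix: 'b'
Factored: E -> b E', E' -> y c | x


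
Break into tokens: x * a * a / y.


Scan left to right, longest-match per lexeme
Tokens: ID(x), OP(*), ID(a), OP(*), ID(a), OP(/), ID(y)


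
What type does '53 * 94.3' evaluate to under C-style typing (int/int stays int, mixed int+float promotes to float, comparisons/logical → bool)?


Operand types: int * float
Rule: mixed int/float promotes to float; int/int stays int
Result type: float


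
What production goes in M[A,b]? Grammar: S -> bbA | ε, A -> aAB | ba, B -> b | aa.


For [A, b]: 'b' ∈ FIRST(ba)
Entry: A -> ba


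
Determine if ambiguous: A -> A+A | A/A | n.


'n+n/n' has two parse trees (no precedence encoded between + and /)
Ambiguous


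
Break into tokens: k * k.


Scan left to right, longest-match per lexeme
Tokens: ID(k), OP(*), ID(k)


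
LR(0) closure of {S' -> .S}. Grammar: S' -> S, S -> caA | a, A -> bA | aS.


Start: S' -> .S
For each item with dot before a nonterminal B, add B -> .γ for every B-production
Closure: [S' -> .S, S -> .caA, S -> .a]


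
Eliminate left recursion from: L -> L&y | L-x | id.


Left-recursive alternatives: L&y, L-x; non-recursive: id
Introduce L': L -> idL', L' -> &yL' | -xL' | ε


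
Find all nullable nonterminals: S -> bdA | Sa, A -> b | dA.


A nonterminal is nullable iff some alternative derives ε (directly, or every symbol in it is nullable)
Nullable: {}


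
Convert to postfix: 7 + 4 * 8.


* has higher precedence, evaluate 4*8 first
Postfix: 7 4 8 * +


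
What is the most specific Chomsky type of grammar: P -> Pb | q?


Left-linear: every RHS is a terminal or one nonterminal followed by a terminal
Classification: Type 3 (Regular)


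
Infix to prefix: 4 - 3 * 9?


'*' binds tighter: tree is (- 4 (* 3 9))
Prefix: - 4 * 3 9


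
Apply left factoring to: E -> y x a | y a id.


Common prefix: 'y'
Factored: E -> y E', E' -> x a | a id


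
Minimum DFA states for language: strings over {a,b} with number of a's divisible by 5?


Track (count of a) mod 5: states 0..4, accept at 0
Minimal DFA: 5 states


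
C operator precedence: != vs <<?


'<<' is shift (level 8); '!=' is equality (level 6)
Higher level binds tighter
'<<' has higher precedence than '!='


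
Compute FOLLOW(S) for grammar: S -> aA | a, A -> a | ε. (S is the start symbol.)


$ ∈ FOLLOW(S). For each A -> αBβ: add FIRST(β)\{ε} to FOLLOW(B); if β nullable, add FOLLOW(A).
FOLLOW(S) = {$}


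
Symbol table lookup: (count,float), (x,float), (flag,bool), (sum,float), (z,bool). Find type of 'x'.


Lookup 'x' → type float


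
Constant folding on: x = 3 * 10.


3 * 10 = 30 at compile time
Optimized: x = 30


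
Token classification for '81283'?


Pattern: digits only
Type: INTEGER_LITERAL


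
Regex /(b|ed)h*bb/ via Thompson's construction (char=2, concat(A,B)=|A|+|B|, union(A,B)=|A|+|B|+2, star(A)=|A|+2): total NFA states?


Syntax tree has 6 char leaf(s), 1 union(s), 1 star(s)
chars contribute 6×2 = 12; each union adds +2; each star adds +2
Total: 12 + 2 + 2 = 16 states


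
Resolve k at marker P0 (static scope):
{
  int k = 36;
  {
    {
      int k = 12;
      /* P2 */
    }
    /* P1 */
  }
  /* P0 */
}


k declared in the same block as P0
k = 36


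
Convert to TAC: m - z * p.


Break into single-operator statements:
t1 = z * p
t2 = m - t1


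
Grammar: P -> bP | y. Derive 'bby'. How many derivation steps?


Derivation: P => bP => bbP => bby
Steps: 3


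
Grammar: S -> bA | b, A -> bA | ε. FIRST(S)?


Per alternative of S: FIRST(bA) = {b}; FIRST(b) = {b}
FIRST(S) = {b}


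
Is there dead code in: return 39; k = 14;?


statement follows a return and is unreachable
Dead: 'k = 14'


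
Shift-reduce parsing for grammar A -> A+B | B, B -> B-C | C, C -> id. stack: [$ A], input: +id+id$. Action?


shift '+' to continue A -> A+B
Action: shift


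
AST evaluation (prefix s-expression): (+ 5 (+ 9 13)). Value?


Evaluate inner: (+ 9 13) = 22
Evaluate root: (+ 5 22) = 27
Result: 27


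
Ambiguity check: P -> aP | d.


right-linear, alternatives start with distinct terminals 'a' vs 'd': unique leftmost derivation
Unambiguous


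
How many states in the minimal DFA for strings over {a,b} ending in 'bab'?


Track the longest suffix of input matching a prefix of 'bab': 4 classes (prefixes of length 0..3)
Minimal DFA: 4 states


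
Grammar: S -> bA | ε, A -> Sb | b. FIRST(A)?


Per alternative of A: FIRST(Sb) = {b}; FIRST(b) = {b}
FIRST(A) = {b}


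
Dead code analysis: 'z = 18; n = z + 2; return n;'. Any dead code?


z is read by n's definition; n is returned
No dead code


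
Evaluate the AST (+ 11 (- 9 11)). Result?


Evaluate inner: (- 9 11) = -2
Evaluate root: (+ 11 -2) = 9
Result: 9


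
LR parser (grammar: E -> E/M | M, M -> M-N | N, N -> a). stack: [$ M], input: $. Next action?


lookahead ∉ {-} so M won't extend; reduce E -> M
Action: reduce (E -> M)


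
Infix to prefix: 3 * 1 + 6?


left-to-right (same/higher precedence on left): tree is (+ (* 3 1) 6)
Prefix: + * 3 1 6


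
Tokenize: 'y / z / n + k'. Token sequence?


Scan left to right, longest-match per lexeme
Tokens: ID(y), OP(/), ID(z), OP(/), ID(n), OP(+), ID(k)


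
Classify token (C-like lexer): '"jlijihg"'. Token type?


Pattern: double-quoted sequence
Type: STRING_LITERAL


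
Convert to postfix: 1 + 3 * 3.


* has higher precedence, evaluate 3*3 first
Postfix: 1 3 3 * +


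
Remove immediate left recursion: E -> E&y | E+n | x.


Left-recursive alternatives: E&y, E+n; non-recursive: x
Introduce E': E -> xE', E' -> &yE' | +nE' | ε


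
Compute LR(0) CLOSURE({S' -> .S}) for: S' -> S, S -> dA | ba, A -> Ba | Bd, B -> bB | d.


Start: S' -> .S
For each item with dot before a nonterminal B, add B -> .γ for every B-production
Closure: [S' -> .S, S -> .dA, S -> .ba]


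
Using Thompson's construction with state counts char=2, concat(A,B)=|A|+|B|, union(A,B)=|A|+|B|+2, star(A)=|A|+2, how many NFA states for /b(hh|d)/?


Syntax tree has 4 char leaf(s), 1 union(s), 0 star(s)
chars contribute 4×2 = 8; each union adds +2; each star adds +2
Total: 8 + 2 + 0 = 10 states


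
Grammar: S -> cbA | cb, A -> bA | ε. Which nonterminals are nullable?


A nonterminal is nullable iff some alternative derives ε (directly, or every symbol in it is nullable)
Nullable: {A}


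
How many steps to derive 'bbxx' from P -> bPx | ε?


Derivation: P => bPx => bbPxx => bbxx
Steps: 3


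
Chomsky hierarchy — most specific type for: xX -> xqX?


LHS has context (more than one symbol) and |LHS| ≤ |RHS|
Classification: Type 1 (Context-Sensitive)


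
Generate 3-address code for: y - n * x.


Break into single-operator statements:
t1 = n * x
t2 = y - t1


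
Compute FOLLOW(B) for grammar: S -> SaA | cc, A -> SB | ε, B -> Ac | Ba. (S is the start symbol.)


$ ∈ FOLLOW(S). For each A -> αBβ: add FIRST(β)\{ε} to FOLLOW(B); if β nullable, add FOLLOW(A).
FOLLOW(B) = {$, a, c}


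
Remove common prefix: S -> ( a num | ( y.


Common prefix: '('
Factored: S -> ( S', S' -> a num | y


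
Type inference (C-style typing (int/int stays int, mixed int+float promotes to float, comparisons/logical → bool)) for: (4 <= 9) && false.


Operand types: bool && bool
Rule: logical operators take bool operands and yield bool
Result type: bool


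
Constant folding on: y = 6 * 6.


6 * 6 = 36 at compile time
Optimized: y = 36


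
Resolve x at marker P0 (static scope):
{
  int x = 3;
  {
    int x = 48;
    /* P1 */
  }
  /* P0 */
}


x declared in the same block as P0
x = 3


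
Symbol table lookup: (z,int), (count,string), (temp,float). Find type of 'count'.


Lookup 'count' → type string


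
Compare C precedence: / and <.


'/' is multiplicative (level 10); '<' is relational (level 7)
Higher level binds tighter
'/' has higher precedence than '<'


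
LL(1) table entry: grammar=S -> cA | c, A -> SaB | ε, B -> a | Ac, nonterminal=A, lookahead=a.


For [A, a]: ε is nullable and 'a' ∈ FOLLOW(A)
Entry: A -> ε


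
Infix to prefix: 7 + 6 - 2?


left-to-right (same/higher precedence on left): tree is (- (+ 7 6) 2)
Prefix: - + 7 6 2


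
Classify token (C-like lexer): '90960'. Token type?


Pattern: digits only
Type: INTEGER_LITERAL


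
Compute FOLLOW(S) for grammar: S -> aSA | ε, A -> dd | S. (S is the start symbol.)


$ ∈ FOLLOW(S). For each A -> αBβ: add FIRST(β)\{ε} to FOLLOW(B); if β nullable, add FOLLOW(A).
FOLLOW(S) = {$, a, d}


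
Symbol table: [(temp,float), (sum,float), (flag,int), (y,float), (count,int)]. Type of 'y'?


Lookup 'y' → type float


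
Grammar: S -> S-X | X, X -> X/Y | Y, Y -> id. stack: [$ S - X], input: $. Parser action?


handle 'S-X' on top; lookahead ∈ FOLLOW(S) = {-, $}
Action: reduce (S -> S-X)


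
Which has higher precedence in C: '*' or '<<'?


'*' is multiplicative (level 10); '<<' is shift (level 8)
Higher level binds tighter
'*' has higher precedence than '<<'


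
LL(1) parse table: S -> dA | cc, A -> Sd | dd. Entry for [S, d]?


For [S, d]: 'd' ∈ FIRST(dA)
Entry: S -> dA


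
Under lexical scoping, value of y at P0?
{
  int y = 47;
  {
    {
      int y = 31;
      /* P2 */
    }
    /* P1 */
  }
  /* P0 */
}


y declared in the same block as P0
y = 47


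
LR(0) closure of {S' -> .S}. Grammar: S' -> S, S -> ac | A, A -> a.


Start: S' -> .S
For each item with dot before a nonterminal B, add B -> .γ for every B-production
Closure: [S' -> .S, S -> .ac, S -> .A, A -> .a]


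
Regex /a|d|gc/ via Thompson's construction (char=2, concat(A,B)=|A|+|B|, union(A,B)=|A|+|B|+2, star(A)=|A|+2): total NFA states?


Syntax tree has 4 char leaf(s), 2 union(s), 0 star(s)
chars contribute 4×2 = 8; each union adds +2; each star adds +2
Total: 8 + 4 + 0 = 12 states


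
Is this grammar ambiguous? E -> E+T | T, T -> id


precedence layered via separate nonterminal T: deterministic
Unambiguous


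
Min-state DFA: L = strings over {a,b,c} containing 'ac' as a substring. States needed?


KMP-style automaton: 2 progress states + 1 absorbing accept = 3
Minimal DFA: 3 states


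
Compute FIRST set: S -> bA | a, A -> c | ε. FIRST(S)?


Per alternative of S: FIRST(bA) = {b}; FIRST(a) = {a}
FIRST(S) = {a, b}


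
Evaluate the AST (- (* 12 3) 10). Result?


Evaluate inner: (* 12 3) = 36
Evaluate root: (- 36 10) = 26
Result: 26


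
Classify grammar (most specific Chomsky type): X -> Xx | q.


Left-linear: every RHS is a terminal or one nonterminal followed by a terminal
Classification: Type 3 (Regular)


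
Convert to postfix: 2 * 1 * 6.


Left to right (same or higher precedence on left)
Postfix: 2 1 * 6 *


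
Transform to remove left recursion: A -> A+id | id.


Left-recursive alternatives: A+id; non-recursive: id
Introduce A': A -> idA', A' -> +idA' | ε


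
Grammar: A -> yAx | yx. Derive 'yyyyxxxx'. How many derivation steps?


Derivation: A => yAx => yyAxx => yyyAxxx => yyyyxxxx
Steps: 4


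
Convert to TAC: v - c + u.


Break into single-operator statements:
t1 = v - c
t2 = t1 + u


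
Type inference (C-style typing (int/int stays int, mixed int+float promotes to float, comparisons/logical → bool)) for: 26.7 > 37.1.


Operand types: float > float
Rule: comparison yields bool
Result type: bool


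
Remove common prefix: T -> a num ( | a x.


Common prefix: 'a'
Factored: T -> a T', T' -> num ( | x


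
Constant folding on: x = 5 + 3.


5 + 3 = 8 at compile time
Optimized: x = 8


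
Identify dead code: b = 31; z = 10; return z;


b is assigned but never read
Dead: 'b = 31'


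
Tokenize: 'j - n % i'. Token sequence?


Scan left to right, longest-match per lexeme
Tokens: ID(j), OP(-), ID(n), OP(%), ID(i)


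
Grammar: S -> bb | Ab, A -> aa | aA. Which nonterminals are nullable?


A nonterminal is nullable iff some alternative derives ε (directly, or every symbol in it is nullable)
Nullable: {}


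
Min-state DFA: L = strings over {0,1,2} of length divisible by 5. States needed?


Track length mod 5: states 0..4, accept at 0
Minimal DFA: 5 states


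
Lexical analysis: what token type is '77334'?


Pattern: digits only
Type: INTEGER_LITERAL


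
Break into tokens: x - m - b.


Scan left to right, longest-match per lexeme
Tokens: ID(x), OP(-), ID(m), OP(-), ID(b)


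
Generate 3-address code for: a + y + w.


Break into single-operator statements:
t1 = a + y
t2 = t1 + w


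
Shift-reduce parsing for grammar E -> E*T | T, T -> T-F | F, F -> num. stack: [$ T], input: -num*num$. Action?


shift '-' to continue T -> T-F
Action: shift


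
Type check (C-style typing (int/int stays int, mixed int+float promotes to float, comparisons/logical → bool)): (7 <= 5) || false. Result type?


Operand types: bool || bool
Rule: logical operators take bool operands and yield bool
Result type: bool


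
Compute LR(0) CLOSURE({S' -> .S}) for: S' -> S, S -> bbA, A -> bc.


Start: S' -> .S
For each item with dot before a nonterminal B, add B -> .γ for every B-production
Closure: [S' -> .S, S -> .bbA]


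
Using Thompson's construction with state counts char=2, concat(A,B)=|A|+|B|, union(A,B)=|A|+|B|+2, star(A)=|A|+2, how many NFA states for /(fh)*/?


Syntax tree has 2 char leaf(s), 0 union(s), 1 star(s)
chars contribute 2×2 = 4; each union adds +2; each star adds +2
Total: 4 + 0 + 2 = 6 states
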